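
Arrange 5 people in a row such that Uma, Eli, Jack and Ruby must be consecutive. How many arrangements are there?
Treat the 4 as one block: (5-4+1)! × 4! = 2 × 24 = 48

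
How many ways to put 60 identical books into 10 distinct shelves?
C(60+10-1, 10-1) = C(69, 9) = 56672074888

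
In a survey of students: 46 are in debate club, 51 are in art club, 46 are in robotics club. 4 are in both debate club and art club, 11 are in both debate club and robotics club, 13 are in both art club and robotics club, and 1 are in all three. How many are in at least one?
|A∪B∪C| = 46+51+46-4-11-13+1 = 116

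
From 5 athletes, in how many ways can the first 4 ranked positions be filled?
P(5,4) = 5!/(5-4)! = 120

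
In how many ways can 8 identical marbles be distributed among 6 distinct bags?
C(8+6-1, 6-1) = C(13, 5) = 1287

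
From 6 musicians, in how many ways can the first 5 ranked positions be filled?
P(6,5) = 6!/(6-5)! = 720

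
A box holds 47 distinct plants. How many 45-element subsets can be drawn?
C(47,45) = 47!/(45!×2!) = 1081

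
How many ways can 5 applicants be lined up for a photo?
5! = 120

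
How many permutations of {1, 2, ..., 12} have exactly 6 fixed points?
Choose the 6 fixed points C(12,6) = 924, derange the rest: !6 = Σ_{j=0}^{6} (-1)^j·6!/j! = 720 - 720 + 360 - 120 + 30 - 6 + 1 = 265. Product = 924 × 265 = 244860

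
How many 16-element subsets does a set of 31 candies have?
C(31,16) = 31!/(16!×15!) = 300540195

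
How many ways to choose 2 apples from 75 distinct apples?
C(75,2) = 75!/(2!×73!) = 2775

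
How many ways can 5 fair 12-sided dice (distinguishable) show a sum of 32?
Coefficient of x^32 in (x + x² + ... + x^12)^5. By inclusion-exclusion on dice exceeding 12: Σ_j (-1)^j C(5,j)·C(32-1-12j, 4) = C(5,0)·C(31,4) - C(5,1)·C(19,4) + C(5,2)·C(7,4) = 1·31465 - 5·3876 + 10·35 = 12435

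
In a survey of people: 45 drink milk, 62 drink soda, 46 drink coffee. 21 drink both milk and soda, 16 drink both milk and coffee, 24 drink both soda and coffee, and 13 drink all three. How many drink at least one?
|A∪B∪C| = 45+62+46-21-16-24+13 = 105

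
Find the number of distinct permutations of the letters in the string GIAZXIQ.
7! / (1! × 1! × 1! × 1! × 1! × 2!) = 2520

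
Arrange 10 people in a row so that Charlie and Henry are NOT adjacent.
Total - adjacent = 10! - (10-1)!×2 = 3628800 - 725760 = 2903040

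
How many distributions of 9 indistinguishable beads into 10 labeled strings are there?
C(9+10-1, 10-1) = C(18, 9) = 48620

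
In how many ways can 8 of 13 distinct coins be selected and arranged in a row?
P(13,8) = 13!/(13-8)! = 51891840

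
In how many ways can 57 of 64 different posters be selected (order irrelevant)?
C(64,57) = 64!/(57!×7!) = 621216192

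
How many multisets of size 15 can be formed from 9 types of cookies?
C(15+9-1, 9-1) = C(23, 8) = 490314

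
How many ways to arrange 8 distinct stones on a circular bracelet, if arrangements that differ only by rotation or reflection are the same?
(8-1)!/2 = 5040/2 = 2520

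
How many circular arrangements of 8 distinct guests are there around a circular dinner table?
Circular: fix one position, arrange the rest. (8-1)! = 5040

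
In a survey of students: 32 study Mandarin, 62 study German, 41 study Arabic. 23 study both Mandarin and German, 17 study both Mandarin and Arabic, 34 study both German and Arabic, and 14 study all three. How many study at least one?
|A∪B∪C| = 32+62+41-23-17-34+14 = 75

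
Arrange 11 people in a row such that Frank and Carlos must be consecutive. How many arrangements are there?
Treat the 2 as one block: (11-2+1)! × 2! = 3628800 × 2 = 7257600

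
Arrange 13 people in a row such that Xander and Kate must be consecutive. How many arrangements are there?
Treat the 2 as one block: (13-2+1)! × 2! = 479001600 × 2 = 958003200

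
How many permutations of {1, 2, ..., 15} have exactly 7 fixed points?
Choose the 7 fixed points C(15,7) = 6435, derange the rest: !8 = Σ_{j=0}^{8} (-1)^j·8!/j! = 40320 - 40320 + 20160 - 6720 + 1680 - 336 + 56 - 8 + 1 = 14833. Product = 6435 × 14833 = 95450355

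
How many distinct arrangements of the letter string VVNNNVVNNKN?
11! / (6! × 1! × 4!) = 2310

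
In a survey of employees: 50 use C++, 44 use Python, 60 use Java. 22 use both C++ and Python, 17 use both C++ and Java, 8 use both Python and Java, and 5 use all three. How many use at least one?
|A∪B∪C| = 50+44+60-22-17-8+5 = 112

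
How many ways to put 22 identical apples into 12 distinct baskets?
C(22+12-1, 12-1) = C(33, 11) = 193536720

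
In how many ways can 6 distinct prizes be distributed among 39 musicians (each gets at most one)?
P(39,6) = 39!/(39-6)! = 2349088560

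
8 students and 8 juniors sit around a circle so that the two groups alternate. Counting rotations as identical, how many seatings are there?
Fix one of the students: (8-1)! ways for the remaining students, × 8! ways for the juniors = 5040 × 40320 = 203212800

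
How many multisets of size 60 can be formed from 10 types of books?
C(60+10-1, 10-1) = C(69, 9) = 56672074888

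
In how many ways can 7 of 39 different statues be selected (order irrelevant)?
C(39,7) = 39!/(7!×32!) = 15380937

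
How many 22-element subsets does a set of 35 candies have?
C(35,22) = 35!/(22!×13!) = 1476337800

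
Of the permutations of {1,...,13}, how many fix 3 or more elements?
Exactly j fixed points: C(13,j)·!(13-j); sum over j ≥ 3 (derangement numbers via !m = (m-1)·(!(m-1) + !(m-2)): !0..!10 = 1, 0, 1, 2, 9, 44, 265, 1854, 14833, 133496, 1334961). Σ_{j=3}^{13} C(13,j)·!(13-j) = C(13,3)·!10 + C(13,4)·!9 + C(13,5)·!8 + C(13,6)·!7 + C(13,7)·!6 + C(13,8)·!5 + C(13,9)·!4 + C(13,10)·!3 + C(13,11)·!2 + C(13,12)·!1 + C(13,13)·!0 = 286·1334961 + 715·133496 + 1287·14833 + 1716·1854 + 1716·265 + 1287·44 + 715·9 + 286·2 + 78·1 + 13·0 + 1·1 = 500038475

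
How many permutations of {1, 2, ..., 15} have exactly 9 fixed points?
Choose the 9 fixed points C(15,9) = 5005, derange the rest: !6 = Σ_{j=0}^{6} (-1)^j·6!/j! = 720 - 720 + 360 - 120 + 30 - 6 + 1 = 265. Product = 5005 × 265 = 1326325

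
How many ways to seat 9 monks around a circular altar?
Circular: fix one position, arrange the rest. (9-1)! = 40320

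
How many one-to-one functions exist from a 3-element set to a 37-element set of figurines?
P(37,3) = 37!/(37-3)! = 46620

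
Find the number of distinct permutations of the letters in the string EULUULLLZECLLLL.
15! / (8! × 3! × 1! × 2! × 1!) = 2702700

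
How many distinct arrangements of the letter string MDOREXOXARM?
11! / (2! × 1! × 2! × 1! × 2! × 1! × 2!) = 2494800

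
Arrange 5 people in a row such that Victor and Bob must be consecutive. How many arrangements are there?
Treat the 2 as one block: (5-2+1)! × 2! = 24 × 2 = 48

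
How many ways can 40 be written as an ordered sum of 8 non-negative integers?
C(40+8-1, 8-1) = C(47, 7) = 62891499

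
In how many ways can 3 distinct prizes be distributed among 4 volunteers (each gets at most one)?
P(4,3) = 4!/(4-3)! = 24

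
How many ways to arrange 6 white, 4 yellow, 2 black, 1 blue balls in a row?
13! / (6! × 4! × 2! × 1!) = 180180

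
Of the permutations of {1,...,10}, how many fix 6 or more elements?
Exactly j fixed points: C(10,j)·!(10-j); sum over j ≥ 6 (derangement numbers via !m = (m-1)·(!(m-1) + !(m-2)): !0..!4 = 1, 0, 1, 2, 9). Σ_{j=6}^{10} C(10,j)·!(10-j) = C(10,6)·!4 + C(10,7)·!3 + C(10,8)·!2 + C(10,9)·!1 + C(10,10)·!0 = 210·9 + 120·2 + 45·1 + 10·0 + 1·1 = 2176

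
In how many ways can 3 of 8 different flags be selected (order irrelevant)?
C(8,3) = 8!/(3!×5!) = 56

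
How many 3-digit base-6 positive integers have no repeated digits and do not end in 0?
Last digit: 5 nonzero choices. First digit: 4 (nonzero, ≠last). Middle 1: P(4,1) = 4. Total = 80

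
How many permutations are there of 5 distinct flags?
5! = 120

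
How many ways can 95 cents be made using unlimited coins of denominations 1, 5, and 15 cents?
Coefficient of x^95 in 1/(1-x^1) · 1/(1-x^5) · 1/(1-x^15). Case on j = number of 15-cent coins (j = 0..6); remainder r = 95 - 15j is made from {1,5} in ⌊r/5⌋+1 ways. r = 95, 80, 65, 50, 35, 20, 5 → 20 + 17 + 14 + 11 + 8 + 5 + 2 = 77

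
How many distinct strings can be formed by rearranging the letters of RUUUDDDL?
8! / (3! × 3! × 1! × 1!) = 1120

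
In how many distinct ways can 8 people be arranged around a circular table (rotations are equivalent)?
Circular: fix one position, arrange the rest. (8-1)! = 5040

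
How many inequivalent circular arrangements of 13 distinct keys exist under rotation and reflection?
(13-1)!/2 = 479001600/2 = 239500800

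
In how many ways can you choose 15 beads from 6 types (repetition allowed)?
C(15+6-1, 6-1) = C(20, 5) = 15504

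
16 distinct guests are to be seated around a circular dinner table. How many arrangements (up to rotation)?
Circular: fix one position, arrange the rest. (16-1)! = 1307674368000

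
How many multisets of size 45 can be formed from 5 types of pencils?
C(45+5-1, 5-1) = C(49, 4) = 211876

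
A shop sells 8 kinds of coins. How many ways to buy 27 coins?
C(27+8-1, 8-1) = C(34, 7) = 5379616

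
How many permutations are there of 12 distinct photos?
12! = 479001600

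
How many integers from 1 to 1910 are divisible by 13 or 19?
⌊1910/13⌋ + ⌊1910/19⌋ - ⌊1910/247⌋ = 146 + 100 - 7 = 239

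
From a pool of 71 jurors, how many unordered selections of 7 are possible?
C(71,7) = 71!/(7!×64!) = 1329890705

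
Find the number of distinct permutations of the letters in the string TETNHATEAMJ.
11! / (1! × 1! × 1! × 2! × 1! × 3! × 2!) = 1663200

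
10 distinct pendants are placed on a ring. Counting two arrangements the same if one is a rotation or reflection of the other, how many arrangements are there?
(10-1)!/2 = 362880/2 = 181440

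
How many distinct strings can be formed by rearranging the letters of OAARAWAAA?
9! / (1! × 1! × 6! × 1!) = 504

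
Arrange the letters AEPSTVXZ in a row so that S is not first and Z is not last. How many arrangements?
By inclusion-exclusion: 8! - 2×(8-1)! + (8-2)! = 40320 - 10080 + 720 = 30960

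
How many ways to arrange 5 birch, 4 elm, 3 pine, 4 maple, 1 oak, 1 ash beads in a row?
18! / (5! × 4! × 3! × 4! × 1! × 1!) = 15437822400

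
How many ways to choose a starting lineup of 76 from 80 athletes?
C(80,76) = 80!/(76!×4!) = 1581580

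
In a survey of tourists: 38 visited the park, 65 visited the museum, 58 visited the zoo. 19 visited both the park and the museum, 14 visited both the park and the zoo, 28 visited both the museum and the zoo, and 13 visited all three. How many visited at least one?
|A∪B∪C| = 38+65+58-19-14-28+13 = 113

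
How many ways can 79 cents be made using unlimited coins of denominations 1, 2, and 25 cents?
Coefficient of x^79 in 1/(1-x^1) · 1/(1-x^2) · 1/(1-x^25). Case on j = number of 25-cent coins (j = 0..3); remainder r = 79 - 25j is made from {1,2} in ⌊r/2⌋+1 ways. r = 79, 54, 29, 4 → 40 + 28 + 15 + 3 = 86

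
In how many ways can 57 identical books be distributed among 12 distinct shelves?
C(57+12-1, 12-1) = C(68, 11) = 1533058025824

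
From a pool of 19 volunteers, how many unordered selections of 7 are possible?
C(19,7) = 19!/(7!×12!) = 50388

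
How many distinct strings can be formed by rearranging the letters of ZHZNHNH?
7! / (2! × 2! × 3!) = 210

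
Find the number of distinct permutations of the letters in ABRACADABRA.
11! / (5! × 2! × 2! × 1! × 1!) = 83160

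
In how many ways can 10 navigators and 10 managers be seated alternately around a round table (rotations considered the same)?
Fix one of the navigators: (10-1)! ways for the remaining navigators, × 10! ways for the managers = 362880 × 3628800 = 1316818944000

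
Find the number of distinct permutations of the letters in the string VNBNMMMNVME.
11! / (4! × 1! × 3! × 1! × 2!) = 138600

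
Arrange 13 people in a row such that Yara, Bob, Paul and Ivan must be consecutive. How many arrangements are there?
Treat the 4 as one block: (13-4+1)! × 4! = 3628800 × 24 = 87091200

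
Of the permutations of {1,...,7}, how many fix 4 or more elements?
Exactly j fixed points: C(7,j)·!(7-j); sum over j ≥ 4 (derangement numbers via !m = (m-1)·(!(m-1) + !(m-2)): !0..!3 = 1, 0, 1, 2). Σ_{j=4}^{7} C(7,j)·!(7-j) = C(7,4)·!3 + C(7,5)·!2 + C(7,6)·!1 + C(7,7)·!0 = 35·2 + 21·1 + 7·0 + 1·1 = 92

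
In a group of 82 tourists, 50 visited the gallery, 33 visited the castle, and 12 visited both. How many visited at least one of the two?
|A∪B| = |A| + |B| - |A∩B| = 50 + 33 - 12 = 71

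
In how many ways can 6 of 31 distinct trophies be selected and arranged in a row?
P(31,6) = 31!/(31-6)! = 530122320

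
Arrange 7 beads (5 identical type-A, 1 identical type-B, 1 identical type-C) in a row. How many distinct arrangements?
7! / (5! × 1! × 1!) = 42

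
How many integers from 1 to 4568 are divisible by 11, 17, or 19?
⌊4568/11⌋+⌊4568/17⌋+⌊4568/19⌋ - ⌊4568/187⌋-⌊4568/209⌋-⌊4568/323⌋ + ⌊4568/3553⌋ = 415+268+240 - 24-21-14 + 1 = 865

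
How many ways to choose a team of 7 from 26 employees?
C(26,7) = 26!/(7!×19!) = 657800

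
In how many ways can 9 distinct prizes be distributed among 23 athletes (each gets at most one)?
P(23,9) = 23!/(23-9)! = 296541907200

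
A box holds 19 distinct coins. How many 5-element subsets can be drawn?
C(19,5) = 19!/(5!×14!) = 11628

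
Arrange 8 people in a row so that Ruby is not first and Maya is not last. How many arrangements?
By inclusion-exclusion: 8! - 2×(8-1)! + (8-2)! = 40320 - 10080 + 720 = 30960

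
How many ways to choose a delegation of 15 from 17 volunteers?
C(17,15) = 17!/(15!×2!) = 136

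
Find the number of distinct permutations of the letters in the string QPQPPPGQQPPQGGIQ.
16! / (6! × 1! × 3! × 6!) = 6726720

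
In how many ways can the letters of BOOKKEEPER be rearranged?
10! / (1! × 2! × 2! × 3! × 1! × 1!) = 151200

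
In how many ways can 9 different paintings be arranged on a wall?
9! = 362880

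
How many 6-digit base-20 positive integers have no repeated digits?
First digit: 19 choices (nonzero). Then descending: 19 × 19 × 18 × 17 × 16 × 15 = 26511840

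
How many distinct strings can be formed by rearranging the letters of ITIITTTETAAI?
12! / (5! × 2! × 1! × 4!) = 83160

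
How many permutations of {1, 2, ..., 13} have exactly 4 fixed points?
Choose the 4 fixed points C(13,4) = 715, derange the rest: !9 = Σ_{j=0}^{9} (-1)^j·9!/j! = 362880 - 362880 + 181440 - 60480 + 15120 - 3024 + 504 - 72 + 9 - 1 = 133496. Product = 715 × 133496 = 95449640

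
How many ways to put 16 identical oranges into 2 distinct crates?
C(16+2-1, 2-1) = C(17, 1) = 17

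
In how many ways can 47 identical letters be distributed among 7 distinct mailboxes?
C(47+7-1, 7-1) = C(53, 6) = 22957480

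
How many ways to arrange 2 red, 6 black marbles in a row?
8! / (2! × 6!) = 28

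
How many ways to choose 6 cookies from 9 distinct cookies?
C(9,6) = 9!/(6!×3!) = 84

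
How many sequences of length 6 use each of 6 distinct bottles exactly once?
6! = 720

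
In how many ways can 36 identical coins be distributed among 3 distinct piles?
C(36+3-1, 3-1) = C(38, 2) = 703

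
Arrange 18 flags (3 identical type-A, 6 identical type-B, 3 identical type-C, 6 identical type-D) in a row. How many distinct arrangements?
18! / (3! × 6! × 3! × 6!) = 343062720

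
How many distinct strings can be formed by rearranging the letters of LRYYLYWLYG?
10! / (1! × 3! × 1! × 4! × 1!) = 25200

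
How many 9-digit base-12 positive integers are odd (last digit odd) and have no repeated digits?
Last∈{1,3,5,7,9,11}. Last=0: 0. Last nonzero: 6×10×P(10,7) = 36288000. Total = 36288000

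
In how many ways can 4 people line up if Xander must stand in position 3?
Fix one position: (4-1)! = 6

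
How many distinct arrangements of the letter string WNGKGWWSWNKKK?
13! / (4! × 2! × 4! × 1! × 2!) = 2702700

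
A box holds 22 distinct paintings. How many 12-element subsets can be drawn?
C(22,12) = 22!/(12!×10!) = 646646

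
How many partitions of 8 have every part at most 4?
Let r_j(i) = number of partitions of i into parts ≤ j, for i = 0..8. r_1(i) = 1 for all i; r_j(i) = r_{j-1}(i) + r_j(i-j). Rows j = 2..4: ≤2: 1 1 2 2 3 3 4 4 5; ≤3: 1 1 2 3 4 5 7 8 10; ≤4: 1 1 2 3 5 6 9 11 15. r_4(8) = 15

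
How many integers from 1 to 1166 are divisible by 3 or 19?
⌊1166/3⌋ + ⌊1166/19⌋ - ⌊1166/57⌋ = 388 + 61 - 20 = 429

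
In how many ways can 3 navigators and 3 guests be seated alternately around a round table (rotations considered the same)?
Fix one of the navigators: (3-1)! ways for the remaining navigators, × 3! ways for the guests = 2 × 6 = 12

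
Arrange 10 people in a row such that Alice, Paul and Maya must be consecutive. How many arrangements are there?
Treat the 3 as one block: (10-3+1)! × 3! = 40320 × 6 = 241920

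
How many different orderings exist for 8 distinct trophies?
8! = 40320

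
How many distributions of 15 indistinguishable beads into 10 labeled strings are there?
C(15+10-1, 10-1) = C(24, 9) = 1307504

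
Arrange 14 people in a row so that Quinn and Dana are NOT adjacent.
Total - adjacent = 14! - (14-1)!×2 = 87178291200 - 12454041600 = 74724249600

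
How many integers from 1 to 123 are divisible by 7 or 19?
⌊123/7⌋ + ⌊123/19⌋ - ⌊123/133⌋ = 17 + 6 - 0 = 23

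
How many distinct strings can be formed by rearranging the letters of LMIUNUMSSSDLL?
13! / (2! × 2! × 1! × 3! × 1! × 3! × 1!) = 43243200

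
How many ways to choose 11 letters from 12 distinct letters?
C(12,11) = 12!/(11!×1!) = 12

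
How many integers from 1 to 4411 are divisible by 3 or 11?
⌊4411/3⌋ + ⌊4411/11⌋ - ⌊4411/33⌋ = 1470 + 401 - 133 = 1738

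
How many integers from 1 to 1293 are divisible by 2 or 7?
⌊1293/2⌋ + ⌊1293/7⌋ - ⌊1293/14⌋ = 646 + 184 - 92 = 738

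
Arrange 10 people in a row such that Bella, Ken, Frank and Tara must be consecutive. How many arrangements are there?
Treat the 4 as one block: (10-4+1)! × 4! = 5040 × 24 = 120960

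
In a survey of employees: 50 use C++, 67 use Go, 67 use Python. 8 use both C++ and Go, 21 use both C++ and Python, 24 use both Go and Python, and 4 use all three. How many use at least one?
|A∪B∪C| = 50+67+67-8-21-24+4 = 135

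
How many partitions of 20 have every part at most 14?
Let r_j(i) = number of partitions of i into parts ≤ j, for i = 0..20. r_1(i) = 1 for all i; r_j(i) = r_{j-1}(i) + r_j(i-j). Rows j = 2..14: ≤2: 1 1 2 2 3 3 4 4 5 5 6 6 7 7 8 8 9 9 10 10 11; ≤3: 1 1 2 3 4 5 7 8 10 12 14 16 19 21 24 27 30 33 37 40 44; ≤4: 1 1 2 3 5 6 9 11 15 18 23 27 34 39 47 54 64 72 84 94 108; ≤5: 1 1 2 3 5 7 10 13 18 23 30 37 47 57 70 84 101 119 141 164 192; ≤6: 1 1 2 3 5 7 11 14 20 26 35 44 58 71 90 110 136 163 199 235 282; ≤7: 1 1 2 3 5 7 11 15 21 28 38 49 65 82 105 131 164 201 248 300 364; ≤8: 1 1 2 3 5 7 11 15 22 29 40 52 70 89 116 146 186 230 288 352 434; ≤9: 1 1 2 3 5 7 11 15 22 30 41 54 73 94 123 157 201 252 318 393 488; ≤10: 1 1 2 3 5 7 11 15 22 30 42 55 75 97 128 164 212 267 340 423 530; ≤11: 1 1 2 3 5 7 11 15 22 30 42 56 76 99 131 169 219 278 355 445 560; ≤12: 1 1 2 3 5 7 11 15 22 30 42 56 77 100 133 172 224 285 366 460 582; ≤13: 1 1 2 3 5 7 11 15 22 30 42 56 77 101 134 174 227 290 373 471 597; ≤14: 1 1 2 3 5 7 11 15 22 30 42 56 77 101 135 175 229 293 378 478 608. r_14(20) = 608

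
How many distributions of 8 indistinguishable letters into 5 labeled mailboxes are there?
C(8+5-1, 5-1) = C(12, 4) = 495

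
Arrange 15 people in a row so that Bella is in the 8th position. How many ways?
Fix one position: (15-1)! = 87178291200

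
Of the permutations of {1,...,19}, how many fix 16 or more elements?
Exactly j fixed points: C(19,j)·!(19-j); sum over j ≥ 16 (derangement numbers via !m = (m-1)·(!(m-1) + !(m-2)): !0..!3 = 1, 0, 1, 2). Σ_{j=16}^{19} C(19,j)·!(19-j) = C(19,16)·!3 + C(19,17)·!2 + C(19,18)·!1 + C(19,19)·!0 = 969·2 + 171·1 + 19·0 + 1·1 = 2110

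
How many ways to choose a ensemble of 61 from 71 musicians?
C(71,61) = 71!/(61!×10!) = 461738052776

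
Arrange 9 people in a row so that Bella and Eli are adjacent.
Treat as block: (9-1)! × 2! = 40320 × 2 = 80640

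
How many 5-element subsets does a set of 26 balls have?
C(26,5) = 26!/(5!×21!) = 65780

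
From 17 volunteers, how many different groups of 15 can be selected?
C(17,15) = 17!/(15!×2!) = 136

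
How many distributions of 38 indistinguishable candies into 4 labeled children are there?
C(38+4-1, 4-1) = C(41, 3) = 10660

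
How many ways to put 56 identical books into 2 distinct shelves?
C(56+2-1, 2-1) = C(57, 1) = 57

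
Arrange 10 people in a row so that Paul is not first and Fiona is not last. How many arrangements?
By inclusion-exclusion: 10! - 2×(10-1)! + (10-2)! = 3628800 - 725760 + 40320 = 2943360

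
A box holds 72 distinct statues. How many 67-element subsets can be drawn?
C(72,67) = 72!/(67!×5!) = 13991544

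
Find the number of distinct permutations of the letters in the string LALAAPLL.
8! / (3! × 4! × 1!) = 280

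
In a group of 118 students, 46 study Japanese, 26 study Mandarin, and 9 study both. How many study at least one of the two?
|A∪B| = |A| + |B| - |A∩B| = 46 + 26 - 9 = 63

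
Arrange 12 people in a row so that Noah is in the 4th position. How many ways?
Fix one position: (12-1)! = 39916800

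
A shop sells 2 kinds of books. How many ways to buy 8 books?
C(8+2-1, 2-1) = C(9, 1) = 9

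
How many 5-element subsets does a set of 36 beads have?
C(36,5) = 36!/(5!×31!) = 376992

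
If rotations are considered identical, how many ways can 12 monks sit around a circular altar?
Circular: fix one position, arrange the rest. (12-1)! = 39916800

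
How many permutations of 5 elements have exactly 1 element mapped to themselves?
Choose the 1 fixed point C(5,1) = 5, derange the rest: !4 = Σ_{j=0}^{4} (-1)^j·4!/j! = 24 - 24 + 12 - 4 + 1 = 9. Product = 5 × 9 = 45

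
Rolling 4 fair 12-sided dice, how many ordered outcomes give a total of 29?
Coefficient of x^29 in (x + x² + ... + x^12)^4. By inclusion-exclusion on dice exceeding 12: Σ_j (-1)^j C(4,j)·C(29-1-12j, 3) = C(4,0)·C(28,3) - C(4,1)·C(16,3) + C(4,2)·C(4,3) = 1·3276 - 4·560 + 6·4 = 1060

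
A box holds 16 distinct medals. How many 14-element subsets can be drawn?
C(16,14) = 16!/(14!×2!) = 120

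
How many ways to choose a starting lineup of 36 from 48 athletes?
C(48,36) = 48!/(36!×12!) = 69668534468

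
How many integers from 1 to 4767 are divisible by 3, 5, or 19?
⌊4767/3⌋+⌊4767/5⌋+⌊4767/19⌋ - ⌊4767/15⌋-⌊4767/57⌋-⌊4767/95⌋ + ⌊4767/285⌋ = 1589+953+250 - 317-83-50 + 16 = 2358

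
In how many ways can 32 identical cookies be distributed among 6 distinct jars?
C(32+6-1, 6-1) = C(37, 5) = 435897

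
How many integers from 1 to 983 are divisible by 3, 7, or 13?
⌊983/3⌋+⌊983/7⌋+⌊983/13⌋ - ⌊983/21⌋-⌊983/39⌋-⌊983/91⌋ + ⌊983/273⌋ = 327+140+75 - 46-25-10 + 3 = 464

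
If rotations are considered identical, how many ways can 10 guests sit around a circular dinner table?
Circular: fix one position, arrange the rest. (10-1)! = 362880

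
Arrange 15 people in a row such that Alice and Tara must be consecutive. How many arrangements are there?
Treat the 2 as one block: (15-2+1)! × 2! = 87178291200 × 2 = 174356582400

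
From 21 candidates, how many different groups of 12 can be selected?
C(21,12) = 21!/(12!×9!) = 293930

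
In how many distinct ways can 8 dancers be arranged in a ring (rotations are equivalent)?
Circular: fix one position, arrange the rest. (8-1)! = 5040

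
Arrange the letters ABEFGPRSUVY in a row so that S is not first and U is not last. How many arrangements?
By inclusion-exclusion: 11! - 2×(11-1)! + (11-2)! = 39916800 - 7257600 + 362880 = 33022080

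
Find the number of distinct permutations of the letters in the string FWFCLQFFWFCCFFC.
15! / (7! × 1! × 2! × 4! × 1!) = 5405400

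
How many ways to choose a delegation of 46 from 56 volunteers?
C(56,46) = 56!/(46!×10!) = 35607051480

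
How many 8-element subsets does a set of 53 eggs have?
C(53,8) = 53!/(8!×45!) = 886322710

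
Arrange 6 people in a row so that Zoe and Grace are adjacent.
Treat as block: (6-1)! × 2! = 120 × 2 = 240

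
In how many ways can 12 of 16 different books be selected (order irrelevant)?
C(16,12) = 16!/(12!×4!) = 1820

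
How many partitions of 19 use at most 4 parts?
By conjugation, equals partitions of 19 into parts ≤ 4. Let r_j(i) = number of partitions of i into parts ≤ j, for i = 0..19. r_1(i) = 1 for all i; r_j(i) = r_{j-1}(i) + r_j(i-j). Rows j = 2..4: ≤2: 1 1 2 2 3 3 4 4 5 5 6 6 7 7 8 8 9 9 10 10; ≤3: 1 1 2 3 4 5 7 8 10 12 14 16 19 21 24 27 30 33 37 40; ≤4: 1 1 2 3 5 6 9 11 15 18 23 27 34 39 47 54 64 72 84 94. r_4(19) = 94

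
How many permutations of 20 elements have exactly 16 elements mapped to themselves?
Choose the 16 fixed points C(20,16) = 4845, derange the rest: !4 = Σ_{j=0}^{4} (-1)^j·4!/j! = 24 - 24 + 12 - 4 + 1 = 9. Product = 4845 × 9 = 43605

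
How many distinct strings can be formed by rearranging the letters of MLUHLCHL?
8! / (2! × 1! × 3! × 1! × 1!) = 3360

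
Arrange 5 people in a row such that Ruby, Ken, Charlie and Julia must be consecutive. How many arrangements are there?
Treat the 4 as one block: (5-4+1)! × 4! = 2 × 24 = 48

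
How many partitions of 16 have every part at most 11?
Let r_j(i) = number of partitions of i into parts ≤ j, for i = 0..16. r_1(i) = 1 for all i; r_j(i) = r_{j-1}(i) + r_j(i-j). Rows j = 2..11: ≤2: 1 1 2 2 3 3 4 4 5 5 6 6 7 7 8 8 9; ≤3: 1 1 2 3 4 5 7 8 10 12 14 16 19 21 24 27 30; ≤4: 1 1 2 3 5 6 9 11 15 18 23 27 34 39 47 54 64; ≤5: 1 1 2 3 5 7 10 13 18 23 30 37 47 57 70 84 101; ≤6: 1 1 2 3 5 7 11 14 20 26 35 44 58 71 90 110 136; ≤7: 1 1 2 3 5 7 11 15 21 28 38 49 65 82 105 131 164; ≤8: 1 1 2 3 5 7 11 15 22 29 40 52 70 89 116 146 186; ≤9: 1 1 2 3 5 7 11 15 22 30 41 54 73 94 123 157 201; ≤10: 1 1 2 3 5 7 11 15 22 30 42 55 75 97 128 164 212; ≤11: 1 1 2 3 5 7 11 15 22 30 42 56 76 99 131 169 219. r_11(16) = 219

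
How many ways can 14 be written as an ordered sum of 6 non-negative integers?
C(14+6-1, 6-1) = C(19, 5) = 11628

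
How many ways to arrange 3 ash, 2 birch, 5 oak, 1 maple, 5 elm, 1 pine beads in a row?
17! / (3! × 2! × 5! × 1! × 5! × 1!) = 2058376320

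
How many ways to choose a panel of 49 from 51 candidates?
C(51,49) = 51!/(49!×2!) = 1275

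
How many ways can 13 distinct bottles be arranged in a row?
13! = 6227020800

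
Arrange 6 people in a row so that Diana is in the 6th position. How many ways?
Fix one position: (6-1)! = 120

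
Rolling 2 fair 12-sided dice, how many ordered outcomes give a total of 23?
Coefficient of x^23 in (x + x² + ... + x^12)^2. By inclusion-exclusion on dice exceeding 12: Σ_j (-1)^j C(2,j)·C(23-1-12j, 1) = C(2,0)·C(22,1) - C(2,1)·C(10,1) = 1·22 - 2·10 = 2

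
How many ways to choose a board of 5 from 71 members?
C(71,5) = 71!/(5!×66!) = 13019909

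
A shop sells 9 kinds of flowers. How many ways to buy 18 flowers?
C(18+9-1, 9-1) = C(26, 8) = 1562275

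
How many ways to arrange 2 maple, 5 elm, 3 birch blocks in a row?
10! / (2! × 5! × 3!) = 2520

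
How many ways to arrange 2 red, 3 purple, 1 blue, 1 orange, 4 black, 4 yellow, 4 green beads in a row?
19! / (2! × 3! × 1! × 1! × 4! × 4! × 4!) = 733296564000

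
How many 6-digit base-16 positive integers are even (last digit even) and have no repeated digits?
Last∈{0,2,4,6,8,10,12,14}. Last=0: 360360. Last nonzero: 7×14×P(14,4) = 2354352. Total = 2714712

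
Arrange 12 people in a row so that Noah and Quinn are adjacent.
Treat as block: (12-1)! × 2! = 39916800 × 2 = 79833600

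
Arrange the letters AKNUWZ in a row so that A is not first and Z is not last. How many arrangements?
By inclusion-exclusion: 6! - 2×(6-1)! + (6-2)! = 720 - 240 + 24 = 504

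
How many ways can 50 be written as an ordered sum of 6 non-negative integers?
C(50+6-1, 6-1) = C(55, 5) = 3478761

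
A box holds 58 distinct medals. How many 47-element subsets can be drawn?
C(58,47) = 58!/(47!×11!) = 227692286640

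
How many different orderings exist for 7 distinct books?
7! = 5040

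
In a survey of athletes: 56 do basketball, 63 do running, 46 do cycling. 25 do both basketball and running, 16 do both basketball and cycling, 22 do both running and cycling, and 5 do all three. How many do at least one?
|A∪B∪C| = 56+63+46-25-16-22+5 = 107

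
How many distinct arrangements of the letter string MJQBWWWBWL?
10! / (1! × 1! × 1! × 1! × 2! × 4!) = 75600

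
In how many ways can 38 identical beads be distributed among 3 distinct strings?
C(38+3-1, 3-1) = C(40, 2) = 780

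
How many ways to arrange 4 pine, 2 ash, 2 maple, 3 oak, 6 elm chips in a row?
17! / (4! × 2! × 2! × 3! × 6!) = 857656800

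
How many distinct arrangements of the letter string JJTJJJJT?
8! / (2! × 6!) = 28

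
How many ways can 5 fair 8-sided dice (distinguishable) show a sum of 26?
Coefficient of x^26 in (x + x² + ... + x^8)^5. By inclusion-exclusion on dice exceeding 8: Σ_j (-1)^j C(5,j)·C(26-1-8j, 4) = C(5,0)·C(25,4) - C(5,1)·C(17,4) + C(5,2)·C(9,4) = 1·12650 - 5·2380 + 10·126 = 2010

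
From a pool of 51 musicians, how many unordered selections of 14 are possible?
C(51,14) = 51!/(14!×37!) = 1292706174900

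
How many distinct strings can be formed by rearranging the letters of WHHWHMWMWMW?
11! / (3! × 5! × 3!) = 9240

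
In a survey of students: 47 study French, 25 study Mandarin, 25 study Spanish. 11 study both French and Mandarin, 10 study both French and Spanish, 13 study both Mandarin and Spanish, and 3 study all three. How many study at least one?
|A∪B∪C| = 47+25+25-11-10-13+3 = 66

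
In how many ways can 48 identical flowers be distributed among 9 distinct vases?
C(48+9-1, 9-1) = C(56, 8) = 1420494075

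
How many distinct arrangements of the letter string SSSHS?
5! / (4! × 1!) = 5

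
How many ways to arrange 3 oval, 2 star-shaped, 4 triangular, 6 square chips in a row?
15! / (3! × 2! × 4! × 6!) = 6306300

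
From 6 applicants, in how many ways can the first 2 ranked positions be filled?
P(6,2) = 6!/(6-2)! = 30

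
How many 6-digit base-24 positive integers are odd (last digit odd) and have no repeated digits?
Last∈{1,3,5,7,9,11,13,15,17,19,21,23}. Last=0: 0. Last nonzero: 12×22×P(22,4) = 46347840. Total = 46347840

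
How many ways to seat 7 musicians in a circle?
Circular: fix one position, arrange the rest. (7-1)! = 720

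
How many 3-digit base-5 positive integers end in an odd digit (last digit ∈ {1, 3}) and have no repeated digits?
Last∈{1,3}. Last=0: 0. Last nonzero: 2×3×P(3,1) = 18. Total = 18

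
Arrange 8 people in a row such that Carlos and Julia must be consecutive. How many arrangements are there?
Treat the 2 as one block: (8-2+1)! × 2! = 5040 × 2 = 10080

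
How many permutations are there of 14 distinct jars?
14! = 87178291200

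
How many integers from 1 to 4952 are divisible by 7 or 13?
⌊4952/7⌋ + ⌊4952/13⌋ - ⌊4952/91⌋ = 707 + 380 - 54 = 1033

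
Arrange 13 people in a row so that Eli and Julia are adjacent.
Treat as block: (13-1)! × 2! = 479001600 × 2 = 958003200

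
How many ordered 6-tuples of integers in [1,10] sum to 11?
Coefficient of x^11 in (x + x² + ... + x^10)^6. By inclusion-exclusion on dice exceeding 10: Σ_j (-1)^j C(6,j)·C(11-1-10j, 5) = C(6,0)·C(10,5) = 1·252 = 252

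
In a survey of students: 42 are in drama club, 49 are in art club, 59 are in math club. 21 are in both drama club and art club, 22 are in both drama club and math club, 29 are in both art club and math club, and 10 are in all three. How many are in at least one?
|A∪B∪C| = 42+49+59-21-22-29+10 = 88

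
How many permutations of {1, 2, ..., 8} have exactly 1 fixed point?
Choose the 1 fixed point C(8,1) = 8, derange the rest: !7 = Σ_{j=0}^{7} (-1)^j·7!/j! = 5040 - 5040 + 2520 - 840 + 210 - 42 + 7 - 1 = 1854. Product = 8 × 1854 = 14832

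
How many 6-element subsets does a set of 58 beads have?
C(58,6) = 58!/(6!×52!) = 40475358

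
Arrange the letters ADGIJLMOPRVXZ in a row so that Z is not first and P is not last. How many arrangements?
By inclusion-exclusion: 13! - 2×(13-1)! + (13-2)! = 6227020800 - 958003200 + 39916800 = 5308934400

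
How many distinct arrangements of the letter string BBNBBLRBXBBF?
12! / (1! × 1! × 1! × 7! × 1! × 1!) = 95040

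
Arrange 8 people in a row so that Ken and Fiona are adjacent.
Treat as block: (8-1)! × 2! = 5040 × 2 = 10080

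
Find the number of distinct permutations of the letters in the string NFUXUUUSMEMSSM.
14! / (1! × 3! × 1! × 4! × 3! × 1! × 1!) = 100900800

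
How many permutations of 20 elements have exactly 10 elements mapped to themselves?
Choose the 10 fixed points C(20,10) = 184756, derange the rest: !10 = Σ_{j=0}^{10} (-1)^j·10!/j! = 3628800 - 3628800 + 1814400 - 604800 + 151200 - 30240 + 5040 - 720 + 90 - 10 + 1 = 1334961. Product = 184756 × 1334961 = 246642054516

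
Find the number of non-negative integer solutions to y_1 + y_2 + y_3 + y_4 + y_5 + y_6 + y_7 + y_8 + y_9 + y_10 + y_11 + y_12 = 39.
C(39+12-1, 12-1) = C(50, 11) = 37353738800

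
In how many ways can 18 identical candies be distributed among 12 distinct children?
C(18+12-1, 12-1) = C(29, 11) = 34597290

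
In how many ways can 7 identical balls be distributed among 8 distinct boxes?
C(7+8-1, 8-1) = C(14, 7) = 3432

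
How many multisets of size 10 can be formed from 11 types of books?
C(10+11-1, 11-1) = C(20, 10) = 184756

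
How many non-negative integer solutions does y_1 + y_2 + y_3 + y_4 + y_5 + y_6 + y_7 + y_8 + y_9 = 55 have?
C(55+9-1, 9-1) = C(63, 8) = 3872894697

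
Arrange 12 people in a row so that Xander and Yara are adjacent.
Treat as block: (12-1)! × 2! = 39916800 × 2 = 79833600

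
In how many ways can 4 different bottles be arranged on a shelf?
4! = 24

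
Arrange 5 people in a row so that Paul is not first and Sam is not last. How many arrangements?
By inclusion-exclusion: 5! - 2×(5-1)! + (5-2)! = 120 - 48 + 6 = 78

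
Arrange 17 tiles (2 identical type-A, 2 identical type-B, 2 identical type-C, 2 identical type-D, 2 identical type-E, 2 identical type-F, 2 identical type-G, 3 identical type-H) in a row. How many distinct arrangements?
17! / (2! × 2! × 2! × 2! × 2! × 2! × 2! × 3!) = 463134672000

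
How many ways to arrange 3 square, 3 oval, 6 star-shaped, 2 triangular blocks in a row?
14! / (3! × 3! × 6! × 2!) = 1681680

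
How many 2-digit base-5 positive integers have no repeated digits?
First digit: 4 choices (nonzero). Then descending: 4 × 4 = 16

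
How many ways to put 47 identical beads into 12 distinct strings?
C(47+12-1, 12-1) = C(58, 11) = 227692286640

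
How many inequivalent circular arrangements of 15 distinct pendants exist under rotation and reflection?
(15-1)!/2 = 87178291200/2 = 43589145600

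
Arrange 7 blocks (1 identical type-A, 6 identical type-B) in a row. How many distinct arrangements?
7! / (1! × 6!) = 7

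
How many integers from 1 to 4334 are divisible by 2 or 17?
⌊4334/2⌋ + ⌊4334/17⌋ - ⌊4334/34⌋ = 2167 + 254 - 127 = 2294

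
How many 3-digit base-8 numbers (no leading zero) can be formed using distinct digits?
First digit: 7 choices (nonzero). Then descending: 7 × 7 × 6 = 294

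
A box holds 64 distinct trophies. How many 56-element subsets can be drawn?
C(64,56) = 64!/(56!×8!) = 4426165368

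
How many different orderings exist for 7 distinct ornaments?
7! = 5040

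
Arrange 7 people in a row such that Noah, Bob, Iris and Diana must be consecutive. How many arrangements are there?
Treat the 4 as one block: (7-4+1)! × 4! = 24 × 24 = 576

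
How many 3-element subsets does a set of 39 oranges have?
C(39,3) = 39!/(3!×36!) = 9139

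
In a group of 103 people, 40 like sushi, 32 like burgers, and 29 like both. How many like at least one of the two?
|A∪B| = |A| + |B| - |A∩B| = 40 + 32 - 29 = 43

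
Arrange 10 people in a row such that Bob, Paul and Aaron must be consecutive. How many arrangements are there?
Treat the 3 as one block: (10-3+1)! × 3! = 40320 × 6 = 241920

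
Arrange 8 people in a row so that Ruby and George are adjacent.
Treat as block: (8-1)! × 2! = 5040 × 2 = 10080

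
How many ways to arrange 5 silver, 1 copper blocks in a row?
6! / (5! × 1!) = 6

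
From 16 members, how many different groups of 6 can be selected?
C(16,6) = 16!/(6!×10!) = 8008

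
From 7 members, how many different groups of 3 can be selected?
C(7,3) = 7!/(3!×4!) = 35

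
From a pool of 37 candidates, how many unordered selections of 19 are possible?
C(37,19) = 37!/(19!×18!) = 17672631900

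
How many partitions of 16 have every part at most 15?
Let r_j(i) = number of partitions of i into parts ≤ j, for i = 0..16. r_1(i) = 1 for all i; r_j(i) = r_{j-1}(i) + r_j(i-j). Rows j = 2..15: ≤2: 1 1 2 2 3 3 4 4 5 5 6 6 7 7 8 8 9; ≤3: 1 1 2 3 4 5 7 8 10 12 14 16 19 21 24 27 30; ≤4: 1 1 2 3 5 6 9 11 15 18 23 27 34 39 47 54 64; ≤5: 1 1 2 3 5 7 10 13 18 23 30 37 47 57 70 84 101; ≤6: 1 1 2 3 5 7 11 14 20 26 35 44 58 71 90 110 136; ≤7: 1 1 2 3 5 7 11 15 21 28 38 49 65 82 105 131 164; ≤8: 1 1 2 3 5 7 11 15 22 29 40 52 70 89 116 146 186; ≤9: 1 1 2 3 5 7 11 15 22 30 41 54 73 94 123 157 201; ≤10: 1 1 2 3 5 7 11 15 22 30 42 55 75 97 128 164 212; ≤11: 1 1 2 3 5 7 11 15 22 30 42 56 76 99 131 169 219; ≤12: 1 1 2 3 5 7 11 15 22 30 42 56 77 100 133 172 224; ≤13: 1 1 2 3 5 7 11 15 22 30 42 56 77 101 134 174 227; ≤14: 1 1 2 3 5 7 11 15 22 30 42 56 77 101 135 175 229; ≤15: 1 1 2 3 5 7 11 15 22 30 42 56 77 101 135 176 230. r_15(16) = 230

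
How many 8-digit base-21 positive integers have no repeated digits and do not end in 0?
Last digit: 20 nonzero choices. First digit: 19 (nonzero, ≠last). Middle 6: P(19,6) = 19535040. Total = 7423315200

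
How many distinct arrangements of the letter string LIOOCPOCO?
9! / (1! × 4! × 1! × 1! × 2!) = 7560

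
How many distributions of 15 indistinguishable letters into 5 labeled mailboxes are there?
C(15+5-1, 5-1) = C(19, 4) = 3876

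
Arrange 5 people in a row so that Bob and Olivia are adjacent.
Treat as block: (5-1)! × 2! = 24 × 2 = 48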